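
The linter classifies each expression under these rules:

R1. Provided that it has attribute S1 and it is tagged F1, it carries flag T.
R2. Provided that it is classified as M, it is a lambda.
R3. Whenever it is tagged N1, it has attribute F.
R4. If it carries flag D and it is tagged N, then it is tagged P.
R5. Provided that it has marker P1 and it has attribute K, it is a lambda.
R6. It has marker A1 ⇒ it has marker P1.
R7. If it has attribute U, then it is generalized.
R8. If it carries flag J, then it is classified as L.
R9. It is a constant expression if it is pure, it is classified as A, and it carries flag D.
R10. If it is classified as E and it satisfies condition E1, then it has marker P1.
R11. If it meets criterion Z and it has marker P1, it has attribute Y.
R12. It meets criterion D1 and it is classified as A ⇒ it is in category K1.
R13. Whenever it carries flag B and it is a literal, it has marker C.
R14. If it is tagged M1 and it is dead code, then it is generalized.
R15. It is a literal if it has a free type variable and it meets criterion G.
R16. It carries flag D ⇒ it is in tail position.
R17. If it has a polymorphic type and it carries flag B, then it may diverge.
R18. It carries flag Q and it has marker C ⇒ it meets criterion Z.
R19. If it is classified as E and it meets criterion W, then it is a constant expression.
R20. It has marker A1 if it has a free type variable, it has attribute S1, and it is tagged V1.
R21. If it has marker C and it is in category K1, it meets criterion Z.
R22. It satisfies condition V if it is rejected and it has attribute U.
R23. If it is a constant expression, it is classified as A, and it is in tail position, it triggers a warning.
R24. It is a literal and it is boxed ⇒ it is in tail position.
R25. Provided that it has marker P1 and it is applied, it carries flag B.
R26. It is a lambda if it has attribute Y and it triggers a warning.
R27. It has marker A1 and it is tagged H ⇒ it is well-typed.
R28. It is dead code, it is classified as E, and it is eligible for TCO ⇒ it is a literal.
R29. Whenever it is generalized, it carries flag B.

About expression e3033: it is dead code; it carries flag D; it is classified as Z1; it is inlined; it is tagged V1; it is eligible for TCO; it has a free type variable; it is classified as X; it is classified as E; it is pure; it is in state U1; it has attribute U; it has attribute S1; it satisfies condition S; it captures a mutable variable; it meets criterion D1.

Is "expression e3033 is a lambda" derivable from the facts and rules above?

No

Forward chaining from the given facts derives: is generalized, is in tail position, has marker A1, is a literal, carries flag B, has marker P1, has marker C.
Rules concluding "it is a lambda": R2 needs "it is classified as M"; R5 needs "it has attribute K"; R26 needs "it has attribute Y" — none of these are established.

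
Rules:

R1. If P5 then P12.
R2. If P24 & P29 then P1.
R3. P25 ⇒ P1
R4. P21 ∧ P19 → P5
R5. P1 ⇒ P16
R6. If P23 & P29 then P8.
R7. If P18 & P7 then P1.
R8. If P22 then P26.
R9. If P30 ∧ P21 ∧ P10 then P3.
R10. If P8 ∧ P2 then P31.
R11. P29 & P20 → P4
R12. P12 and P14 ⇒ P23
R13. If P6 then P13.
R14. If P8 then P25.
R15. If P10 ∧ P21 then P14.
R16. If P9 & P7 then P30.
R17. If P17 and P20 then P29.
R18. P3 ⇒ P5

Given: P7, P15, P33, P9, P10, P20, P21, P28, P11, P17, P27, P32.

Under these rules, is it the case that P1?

P14  (by R15: P10, P21)
P30  (by R16: P9, P7)
P29  (by R17: P17, P20)
P3  (by R9: P30, P21, P10)
P5  (by R18: P3)
P12  (by R1: P5)
P23  (by R12: P12, P14)
P8  (by R6: P23, P29)
P25  (by R14: P8)
P1  (by R3: P25)

Yes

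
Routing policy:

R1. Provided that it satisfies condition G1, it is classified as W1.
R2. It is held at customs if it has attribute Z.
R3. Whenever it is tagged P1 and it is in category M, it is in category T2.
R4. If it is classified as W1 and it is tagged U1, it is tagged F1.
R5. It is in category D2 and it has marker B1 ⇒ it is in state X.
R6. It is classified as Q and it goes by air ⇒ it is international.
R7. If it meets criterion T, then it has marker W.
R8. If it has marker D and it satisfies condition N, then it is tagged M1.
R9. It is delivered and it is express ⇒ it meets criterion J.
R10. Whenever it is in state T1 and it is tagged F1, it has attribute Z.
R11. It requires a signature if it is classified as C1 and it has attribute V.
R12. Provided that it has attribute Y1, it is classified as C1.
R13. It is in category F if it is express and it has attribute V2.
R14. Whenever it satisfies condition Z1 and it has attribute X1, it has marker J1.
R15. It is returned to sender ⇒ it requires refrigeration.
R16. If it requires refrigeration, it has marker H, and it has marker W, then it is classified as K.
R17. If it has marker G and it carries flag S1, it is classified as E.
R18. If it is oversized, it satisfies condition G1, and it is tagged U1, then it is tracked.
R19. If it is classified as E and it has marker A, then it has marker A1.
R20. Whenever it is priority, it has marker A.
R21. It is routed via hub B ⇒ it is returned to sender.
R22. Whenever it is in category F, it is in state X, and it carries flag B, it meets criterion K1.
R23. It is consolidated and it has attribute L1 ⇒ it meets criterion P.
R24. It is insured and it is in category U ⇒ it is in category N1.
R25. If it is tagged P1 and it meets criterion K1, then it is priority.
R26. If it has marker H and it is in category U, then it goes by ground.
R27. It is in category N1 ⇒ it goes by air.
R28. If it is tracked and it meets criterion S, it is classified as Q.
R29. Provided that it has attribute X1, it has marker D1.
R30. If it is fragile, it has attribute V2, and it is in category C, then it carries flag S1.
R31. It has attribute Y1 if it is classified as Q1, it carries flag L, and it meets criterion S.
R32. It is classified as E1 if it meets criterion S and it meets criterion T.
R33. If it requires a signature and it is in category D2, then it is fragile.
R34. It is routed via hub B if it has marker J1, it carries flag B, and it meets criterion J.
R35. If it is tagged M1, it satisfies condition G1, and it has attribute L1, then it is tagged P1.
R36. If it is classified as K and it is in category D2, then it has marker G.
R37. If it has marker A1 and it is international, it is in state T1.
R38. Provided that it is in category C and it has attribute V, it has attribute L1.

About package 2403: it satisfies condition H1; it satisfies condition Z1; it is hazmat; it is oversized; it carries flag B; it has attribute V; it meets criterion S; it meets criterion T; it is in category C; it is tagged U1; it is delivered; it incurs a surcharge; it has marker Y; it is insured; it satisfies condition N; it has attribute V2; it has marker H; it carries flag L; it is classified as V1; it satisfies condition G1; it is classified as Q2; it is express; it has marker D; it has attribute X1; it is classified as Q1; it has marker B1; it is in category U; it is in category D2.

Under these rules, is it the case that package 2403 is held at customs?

By R1 (it satisfies condition G1): it is classified as W1.
By R4 (it is classified as W1, it is tagged U1): it is tagged F1.
By R5 (it is in category D2, it has marker B1): it is in state X.
By R7 (it meets criterion T): it has marker W.
By R8 (it has marker D, it satisfies condition N): it is tagged M1.
By R9 (it is delivered, it is express): it meets criterion J.
By R13 (it is express, it has attribute V2): it is in category F.
By R14 (it satisfies condition Z1, it has attribute X1): it has marker J1.
By R18 (it is oversized, it satisfies condition G1, it is tagged U1): it is tracked.
By R22 (it is in category F, it is in state X, it carries flag B): it meets criterion K1.
By R24 (it is insured, it is in category U): it is in category N1.
By R27 (it is in category N1): it goes by air.
By R28 (it is tracked, it meets criterion S): it is classified as Q.
By R31 (it is classified as Q1, it carries flag L, it meets criterion S): it has attribute Y1.
By R34 (it has marker J1, it carries flag B, it meets criterion J): it is routed via hub B.
By R38 (it is in category C, it has attribute V): it has attribute L1.
By R6 (it is classified as Q, it goes by air): it is international.
By R12 (it has attribute Y1): it is classified as C1.
By R21 (it is routed via hub B): it is returned to sender.
By R35 (it is tagged M1, it satisfies condition G1, it has attribute L1): it is tagged P1.
By R11 (it is classified as C1, it has attribute V): it requires a signature.
By R15 (it is returned to sender): it requires refrigeration.
By R16 (it requires refrigeration, it has marker H, it has marker W): it is classified as K.
By R25 (it is tagged P1, it meets criterion K1): it is priority.
By R33 (it requires a signature, it is in category D2): it is fragile.
By R36 (it is classified as K, it is in category D2): it has marker G.
By R20 (it is priority): it has marker A.
By R30 (it is fragile, it has attribute V2, it is in category C): it carries flag S1.
By R17 (it has marker G, it carries flag S1): it is classified as E.
By R19 (it is classified as E, it has marker A): it has marker A1.
By R37 (it has marker A1, it is international): it is in state T1.
By R10 (it is in state T1, it is tagged F1): it has attribute Z.
By R2 (it has attribute Z): it is held at customs.

Yes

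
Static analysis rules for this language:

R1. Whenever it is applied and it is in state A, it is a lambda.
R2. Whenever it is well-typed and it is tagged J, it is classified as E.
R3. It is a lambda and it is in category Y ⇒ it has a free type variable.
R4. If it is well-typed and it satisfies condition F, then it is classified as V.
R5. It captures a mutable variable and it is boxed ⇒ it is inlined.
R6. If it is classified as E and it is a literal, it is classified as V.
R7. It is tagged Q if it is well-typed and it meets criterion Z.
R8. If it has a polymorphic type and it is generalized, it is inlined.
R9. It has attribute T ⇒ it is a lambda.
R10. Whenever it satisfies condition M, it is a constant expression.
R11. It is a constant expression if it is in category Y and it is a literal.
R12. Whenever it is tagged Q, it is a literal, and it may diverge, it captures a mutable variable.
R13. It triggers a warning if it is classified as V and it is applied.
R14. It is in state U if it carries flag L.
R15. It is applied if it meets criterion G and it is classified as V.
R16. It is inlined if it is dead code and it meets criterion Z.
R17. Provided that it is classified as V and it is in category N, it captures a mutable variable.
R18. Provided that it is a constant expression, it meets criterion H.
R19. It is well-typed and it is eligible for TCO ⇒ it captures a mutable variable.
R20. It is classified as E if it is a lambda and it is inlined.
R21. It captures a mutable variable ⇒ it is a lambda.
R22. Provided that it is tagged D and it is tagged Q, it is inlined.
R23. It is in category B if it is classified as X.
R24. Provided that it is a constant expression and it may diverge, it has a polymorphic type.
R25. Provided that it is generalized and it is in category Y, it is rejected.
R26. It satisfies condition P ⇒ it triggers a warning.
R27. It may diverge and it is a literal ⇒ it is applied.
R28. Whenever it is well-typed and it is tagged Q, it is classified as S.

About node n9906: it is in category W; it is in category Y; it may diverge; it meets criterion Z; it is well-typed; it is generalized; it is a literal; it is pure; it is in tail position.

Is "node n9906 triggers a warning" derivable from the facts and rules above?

Yes

By R7 (it is well-typed, it meets criterion Z): it is tagged Q.
By R11 (it is in category Y, it is a literal): it is a constant expression.
By R12 (it is tagged Q, it is a literal, it may diverge): it captures a mutable variable.
By R21 (it captures a mutable variable): it is a lambda.
By R24 (it is a constant expression, it may diverge): it has a polymorphic type.
By R27 (it may diverge, it is a literal): it is applied.
By R8 (it has a polymorphic type, it is generalized): it is inlined.
By R20 (it is a lambda, it is inlined): it is classified as E.
By R6 (it is classified as E, it is a literal): it is classified as V.
By R13 (it is classified as V, it is applied): it triggers a warning.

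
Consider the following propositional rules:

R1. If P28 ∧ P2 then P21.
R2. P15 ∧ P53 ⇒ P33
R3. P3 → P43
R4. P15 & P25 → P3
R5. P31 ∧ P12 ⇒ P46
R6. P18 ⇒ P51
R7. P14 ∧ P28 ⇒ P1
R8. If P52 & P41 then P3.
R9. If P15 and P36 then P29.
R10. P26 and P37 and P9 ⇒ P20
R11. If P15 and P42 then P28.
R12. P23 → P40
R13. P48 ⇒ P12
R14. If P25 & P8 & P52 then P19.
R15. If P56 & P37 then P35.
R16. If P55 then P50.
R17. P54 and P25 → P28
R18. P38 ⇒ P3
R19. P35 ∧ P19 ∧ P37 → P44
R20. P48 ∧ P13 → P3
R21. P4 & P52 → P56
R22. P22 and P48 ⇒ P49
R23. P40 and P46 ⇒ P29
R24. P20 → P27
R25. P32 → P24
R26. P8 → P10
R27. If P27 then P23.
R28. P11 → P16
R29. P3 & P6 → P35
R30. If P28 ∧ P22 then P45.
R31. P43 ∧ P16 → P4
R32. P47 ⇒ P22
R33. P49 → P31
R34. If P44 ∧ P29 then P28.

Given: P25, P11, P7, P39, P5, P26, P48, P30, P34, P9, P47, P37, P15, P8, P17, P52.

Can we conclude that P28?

Yes

P3  (by R4: P15, P25)
P20  (by R10: P26, P37, P9)
P12  (by R13: P48)
P19  (by R14: P25, P8, P52)
P27  (by R24: P20)
P23  (by R27: P27)
P16  (by R28: P11)
P22  (by R32: P47)
P43  (by R3: P3)
P40  (by R12: P23)
P49  (by R22: P22, P48)
P4  (by R31: P43, P16)
P31  (by R33: P49)
P46  (by R5: P31, P12)
P56  (by R21: P4, P52)
P29  (by R23: P40, P46)
P35  (by R15: P56, P37)
P44  (by R19: P35, P19, P37)
P28  (by R34: P44, P29)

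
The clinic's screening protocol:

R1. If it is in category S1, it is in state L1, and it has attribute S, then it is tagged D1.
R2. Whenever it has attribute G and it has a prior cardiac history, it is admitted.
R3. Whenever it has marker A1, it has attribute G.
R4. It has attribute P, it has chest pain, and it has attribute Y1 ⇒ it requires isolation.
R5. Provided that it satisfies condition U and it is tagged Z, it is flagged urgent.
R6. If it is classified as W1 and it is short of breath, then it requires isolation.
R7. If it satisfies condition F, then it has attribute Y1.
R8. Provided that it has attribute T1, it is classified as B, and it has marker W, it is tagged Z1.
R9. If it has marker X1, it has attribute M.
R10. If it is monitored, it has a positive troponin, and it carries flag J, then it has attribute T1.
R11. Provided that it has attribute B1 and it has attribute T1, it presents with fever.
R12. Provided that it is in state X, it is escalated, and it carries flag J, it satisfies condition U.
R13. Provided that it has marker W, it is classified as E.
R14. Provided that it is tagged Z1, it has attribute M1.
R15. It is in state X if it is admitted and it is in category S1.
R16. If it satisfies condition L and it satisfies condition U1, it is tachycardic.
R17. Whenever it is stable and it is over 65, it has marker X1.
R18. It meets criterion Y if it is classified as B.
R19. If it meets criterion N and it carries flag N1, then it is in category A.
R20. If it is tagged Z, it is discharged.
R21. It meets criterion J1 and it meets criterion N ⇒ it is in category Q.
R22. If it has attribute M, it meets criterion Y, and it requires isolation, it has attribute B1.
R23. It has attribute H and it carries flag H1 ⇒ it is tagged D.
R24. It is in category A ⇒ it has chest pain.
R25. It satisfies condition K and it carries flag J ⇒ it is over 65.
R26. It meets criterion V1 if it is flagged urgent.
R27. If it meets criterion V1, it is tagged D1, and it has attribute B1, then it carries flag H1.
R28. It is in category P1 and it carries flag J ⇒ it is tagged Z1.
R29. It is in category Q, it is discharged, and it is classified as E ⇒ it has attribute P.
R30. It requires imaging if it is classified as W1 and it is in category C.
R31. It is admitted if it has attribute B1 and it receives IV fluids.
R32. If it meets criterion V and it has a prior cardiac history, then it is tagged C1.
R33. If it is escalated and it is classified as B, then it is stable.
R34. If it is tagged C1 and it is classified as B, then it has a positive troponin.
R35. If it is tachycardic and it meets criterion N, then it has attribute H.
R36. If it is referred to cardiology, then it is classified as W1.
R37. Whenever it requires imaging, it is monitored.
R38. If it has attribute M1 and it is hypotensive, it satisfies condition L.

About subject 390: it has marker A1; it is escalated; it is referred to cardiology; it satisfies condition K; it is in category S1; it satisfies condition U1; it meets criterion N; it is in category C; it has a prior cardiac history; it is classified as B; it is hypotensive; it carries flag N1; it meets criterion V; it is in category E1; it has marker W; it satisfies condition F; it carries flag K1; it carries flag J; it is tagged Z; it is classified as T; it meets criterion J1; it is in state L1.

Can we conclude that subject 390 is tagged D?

Forward chaining from the given facts derives: has attribute G, has attribute Y1, is classified as E, meets criterion Y, is in category A, is discharged, is in category Q, has chest pain, is over 65, has attribute P, is tagged C1, is stable, has a positive troponin, is classified as W1, is admitted, requires isolation, is in state X, has marker X1, requires imaging, is monitored, has attribute M, has attribute T1, satisfies condition U, has attribute B1, is flagged urgent, is tagged Z1, presents with fever, has attribute M1, meets criterion V1, satisfies condition L, is tachycardic, has attribute H.
The only rule concluding "it is tagged D" is R23, which needs "it carries flag H1"; that is never established.

No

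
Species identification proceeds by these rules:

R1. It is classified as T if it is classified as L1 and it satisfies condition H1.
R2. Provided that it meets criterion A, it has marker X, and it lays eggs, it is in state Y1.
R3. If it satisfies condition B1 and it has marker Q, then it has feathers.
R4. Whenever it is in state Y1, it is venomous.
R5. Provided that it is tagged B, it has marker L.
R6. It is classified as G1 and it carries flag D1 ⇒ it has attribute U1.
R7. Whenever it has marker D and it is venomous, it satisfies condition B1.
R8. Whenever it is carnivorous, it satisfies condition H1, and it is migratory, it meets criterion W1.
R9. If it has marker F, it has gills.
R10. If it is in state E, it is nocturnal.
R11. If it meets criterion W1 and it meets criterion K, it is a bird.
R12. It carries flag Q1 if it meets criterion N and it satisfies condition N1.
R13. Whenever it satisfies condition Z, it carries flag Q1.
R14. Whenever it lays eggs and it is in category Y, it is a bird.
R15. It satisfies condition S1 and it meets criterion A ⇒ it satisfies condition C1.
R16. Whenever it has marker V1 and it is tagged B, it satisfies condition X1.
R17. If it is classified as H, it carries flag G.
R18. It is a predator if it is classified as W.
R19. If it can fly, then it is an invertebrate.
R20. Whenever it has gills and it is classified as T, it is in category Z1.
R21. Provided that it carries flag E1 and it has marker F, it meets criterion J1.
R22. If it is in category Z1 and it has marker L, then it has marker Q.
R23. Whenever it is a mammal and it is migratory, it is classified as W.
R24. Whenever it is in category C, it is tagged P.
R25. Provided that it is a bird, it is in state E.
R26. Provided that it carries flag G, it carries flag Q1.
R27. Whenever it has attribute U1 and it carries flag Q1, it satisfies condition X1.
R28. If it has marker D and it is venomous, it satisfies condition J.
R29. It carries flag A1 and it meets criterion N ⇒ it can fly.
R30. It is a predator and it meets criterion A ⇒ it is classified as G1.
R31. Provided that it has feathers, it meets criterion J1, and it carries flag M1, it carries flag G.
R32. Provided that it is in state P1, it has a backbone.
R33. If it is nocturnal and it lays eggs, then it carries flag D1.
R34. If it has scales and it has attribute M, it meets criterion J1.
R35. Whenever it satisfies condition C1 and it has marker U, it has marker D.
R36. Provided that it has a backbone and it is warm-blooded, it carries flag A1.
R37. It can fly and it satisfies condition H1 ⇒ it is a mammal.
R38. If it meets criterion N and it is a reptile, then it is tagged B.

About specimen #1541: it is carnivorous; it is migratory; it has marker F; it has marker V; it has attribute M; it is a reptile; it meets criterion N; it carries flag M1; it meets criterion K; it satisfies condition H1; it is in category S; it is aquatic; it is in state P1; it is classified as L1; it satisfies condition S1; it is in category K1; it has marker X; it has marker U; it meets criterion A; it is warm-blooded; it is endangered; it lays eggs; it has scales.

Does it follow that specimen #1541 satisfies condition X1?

By R1 (it is classified as L1, it satisfies condition H1): it is classified as T.
By R2 (it meets criterion A, it has marker X, it lays eggs): it is in state Y1.
By R4 (it is in state Y1): it is venomous.
By R8 (it is carnivorous, it satisfies condition H1, it is migratory): it meets criterion W1.
By R9 (it has marker F): it has gills.
By R11 (it meets criterion W1, it meets criterion K): it is a bird.
By R15 (it satisfies condition S1, it meets criterion A): it satisfies condition C1.
By R20 (it has gills, it is classified as T): it is in category Z1.
By R25 (it is a bird): it is in state E.
By R32 (it is in state P1): it has a backbone.
By R34 (it has scales, it has attribute M): it meets criterion J1.
By R35 (it satisfies condition C1, it has marker U): it has marker D.
By R36 (it has a backbone, it is warm-blooded): it carries flag A1.
By R38 (it meets criterion N, it is a reptile): it is tagged B.
By R5 (it is tagged B): it has marker L.
By R7 (it has marker D, it is venomous): it satisfies condition B1.
By R10 (it is in state E): it is nocturnal.
By R22 (it is in category Z1, it has marker L): it has marker Q.
By R29 (it carries flag A1, it meets criterion N): it can fly.
By R33 (it is nocturnal, it lays eggs): it carries flag D1.
By R37 (it can fly, it satisfies condition H1): it is a mammal.
By R3 (it satisfies condition B1, it has marker Q): it has feathers.
By R23 (it is a mammal, it is migratory): it is classified as W.
By R31 (it has feathers, it meets criterion J1, it carries flag M1): it carries flag G.
By R18 (it is classified as W): it is a predator.
By R26 (it carries flag G): it carries flag Q1.
By R30 (it is a predator, it meets criterion A): it is classified as G1.
By R6 (it is classified as G1, it carries flag D1): it has attribute U1.
By R27 (it has attribute U1, it carries flag Q1): it satisfies condition X1.

Yes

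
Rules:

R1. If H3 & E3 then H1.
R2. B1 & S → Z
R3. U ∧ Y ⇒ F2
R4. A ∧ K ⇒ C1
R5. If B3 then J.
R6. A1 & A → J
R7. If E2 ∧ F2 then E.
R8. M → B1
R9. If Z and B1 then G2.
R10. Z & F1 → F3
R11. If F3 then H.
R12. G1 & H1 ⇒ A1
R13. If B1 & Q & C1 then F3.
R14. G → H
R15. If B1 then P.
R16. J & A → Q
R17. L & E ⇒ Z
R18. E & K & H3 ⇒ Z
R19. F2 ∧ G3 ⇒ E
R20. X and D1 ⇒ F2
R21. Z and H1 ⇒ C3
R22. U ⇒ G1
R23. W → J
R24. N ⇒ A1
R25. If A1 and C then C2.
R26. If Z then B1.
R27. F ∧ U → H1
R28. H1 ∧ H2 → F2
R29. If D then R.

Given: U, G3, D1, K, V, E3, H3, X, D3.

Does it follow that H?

Forward chaining from the given facts derives: H1, F2, G1, A1, E, Z, C3, B1, G2, P.
Rules concluding H: R11 needs F3; R14 needs G — none of these are established.

No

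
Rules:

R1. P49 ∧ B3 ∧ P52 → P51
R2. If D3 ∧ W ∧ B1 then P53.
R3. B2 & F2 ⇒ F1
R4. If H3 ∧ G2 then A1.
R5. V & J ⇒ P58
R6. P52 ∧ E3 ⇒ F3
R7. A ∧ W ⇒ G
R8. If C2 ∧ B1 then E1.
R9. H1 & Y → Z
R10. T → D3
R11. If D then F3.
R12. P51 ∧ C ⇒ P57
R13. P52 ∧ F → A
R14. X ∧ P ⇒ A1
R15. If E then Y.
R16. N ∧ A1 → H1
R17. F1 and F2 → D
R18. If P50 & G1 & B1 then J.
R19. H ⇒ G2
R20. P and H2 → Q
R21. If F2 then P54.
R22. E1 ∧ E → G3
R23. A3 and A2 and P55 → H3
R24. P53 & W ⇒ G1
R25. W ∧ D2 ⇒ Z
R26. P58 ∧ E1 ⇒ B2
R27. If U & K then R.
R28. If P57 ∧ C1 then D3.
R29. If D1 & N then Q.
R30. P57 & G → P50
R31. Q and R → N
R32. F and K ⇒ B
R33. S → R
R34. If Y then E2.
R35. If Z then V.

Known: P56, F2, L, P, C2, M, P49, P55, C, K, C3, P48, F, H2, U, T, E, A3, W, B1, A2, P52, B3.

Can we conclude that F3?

No

Forward chaining from the given facts derives: P51, E1, D3, P57, A, Y, Q, P54, G3, H3, R, N, B, E2, P53, G, G1, P50, J.
Rules concluding F3: R6 needs E3; R11 needs D — none of these are established.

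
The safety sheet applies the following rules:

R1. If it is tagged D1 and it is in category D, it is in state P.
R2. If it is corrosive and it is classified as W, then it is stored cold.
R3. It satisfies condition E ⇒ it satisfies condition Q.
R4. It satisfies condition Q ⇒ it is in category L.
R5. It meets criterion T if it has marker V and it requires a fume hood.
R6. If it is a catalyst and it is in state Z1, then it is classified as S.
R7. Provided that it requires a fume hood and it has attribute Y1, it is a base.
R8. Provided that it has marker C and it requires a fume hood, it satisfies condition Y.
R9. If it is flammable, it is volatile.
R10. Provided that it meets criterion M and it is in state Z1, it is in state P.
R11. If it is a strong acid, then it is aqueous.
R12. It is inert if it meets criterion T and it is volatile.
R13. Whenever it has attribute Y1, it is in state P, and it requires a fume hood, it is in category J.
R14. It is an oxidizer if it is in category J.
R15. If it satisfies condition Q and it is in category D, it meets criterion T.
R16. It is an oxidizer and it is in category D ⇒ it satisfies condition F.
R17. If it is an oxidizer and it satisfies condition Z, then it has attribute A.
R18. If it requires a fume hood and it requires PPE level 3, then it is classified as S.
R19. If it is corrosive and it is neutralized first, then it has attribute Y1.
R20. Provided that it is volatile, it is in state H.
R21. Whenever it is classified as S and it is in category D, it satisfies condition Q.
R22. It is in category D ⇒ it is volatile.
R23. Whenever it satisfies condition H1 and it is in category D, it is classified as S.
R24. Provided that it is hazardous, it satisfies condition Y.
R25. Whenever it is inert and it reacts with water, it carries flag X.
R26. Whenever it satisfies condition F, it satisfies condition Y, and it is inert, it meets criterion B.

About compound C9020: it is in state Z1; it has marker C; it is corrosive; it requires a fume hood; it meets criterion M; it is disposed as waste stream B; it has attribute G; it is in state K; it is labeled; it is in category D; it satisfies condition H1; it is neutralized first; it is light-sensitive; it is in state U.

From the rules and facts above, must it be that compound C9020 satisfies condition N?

No

Forward chaining from the given facts derives: satisfies condition Y, is in state P, has attribute Y1, is volatile, is classified as S, is a base, is in category J, is an oxidizer, satisfies condition F, is in state H, satisfies condition Q, is in category L, meets criterion T, is inert, meets criterion B.
No rule has "it satisfies condition N" as its conclusion, and it is not among the given facts.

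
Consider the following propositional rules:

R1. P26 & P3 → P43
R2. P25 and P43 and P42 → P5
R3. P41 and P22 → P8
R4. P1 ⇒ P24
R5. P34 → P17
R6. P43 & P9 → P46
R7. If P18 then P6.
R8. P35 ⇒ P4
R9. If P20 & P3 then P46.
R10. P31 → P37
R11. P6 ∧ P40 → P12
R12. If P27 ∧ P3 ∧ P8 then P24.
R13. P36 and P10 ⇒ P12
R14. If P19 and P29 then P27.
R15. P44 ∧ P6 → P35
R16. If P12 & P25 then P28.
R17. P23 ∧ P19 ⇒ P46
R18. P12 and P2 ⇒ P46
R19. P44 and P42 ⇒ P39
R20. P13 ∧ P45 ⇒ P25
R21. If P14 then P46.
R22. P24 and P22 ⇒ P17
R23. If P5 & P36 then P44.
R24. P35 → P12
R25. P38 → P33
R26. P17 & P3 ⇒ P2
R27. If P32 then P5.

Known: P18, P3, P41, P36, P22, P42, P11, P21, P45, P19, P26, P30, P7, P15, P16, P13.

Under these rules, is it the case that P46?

No

Forward chaining from the given facts derives: P43, P8, P6, P25, P5, P44, P35, P39, P12, P4, P28.
Rules concluding P46: R6 needs P9; R9 needs P20; R17 needs P23; R18 needs P2; R21 needs P14 — none of these are established.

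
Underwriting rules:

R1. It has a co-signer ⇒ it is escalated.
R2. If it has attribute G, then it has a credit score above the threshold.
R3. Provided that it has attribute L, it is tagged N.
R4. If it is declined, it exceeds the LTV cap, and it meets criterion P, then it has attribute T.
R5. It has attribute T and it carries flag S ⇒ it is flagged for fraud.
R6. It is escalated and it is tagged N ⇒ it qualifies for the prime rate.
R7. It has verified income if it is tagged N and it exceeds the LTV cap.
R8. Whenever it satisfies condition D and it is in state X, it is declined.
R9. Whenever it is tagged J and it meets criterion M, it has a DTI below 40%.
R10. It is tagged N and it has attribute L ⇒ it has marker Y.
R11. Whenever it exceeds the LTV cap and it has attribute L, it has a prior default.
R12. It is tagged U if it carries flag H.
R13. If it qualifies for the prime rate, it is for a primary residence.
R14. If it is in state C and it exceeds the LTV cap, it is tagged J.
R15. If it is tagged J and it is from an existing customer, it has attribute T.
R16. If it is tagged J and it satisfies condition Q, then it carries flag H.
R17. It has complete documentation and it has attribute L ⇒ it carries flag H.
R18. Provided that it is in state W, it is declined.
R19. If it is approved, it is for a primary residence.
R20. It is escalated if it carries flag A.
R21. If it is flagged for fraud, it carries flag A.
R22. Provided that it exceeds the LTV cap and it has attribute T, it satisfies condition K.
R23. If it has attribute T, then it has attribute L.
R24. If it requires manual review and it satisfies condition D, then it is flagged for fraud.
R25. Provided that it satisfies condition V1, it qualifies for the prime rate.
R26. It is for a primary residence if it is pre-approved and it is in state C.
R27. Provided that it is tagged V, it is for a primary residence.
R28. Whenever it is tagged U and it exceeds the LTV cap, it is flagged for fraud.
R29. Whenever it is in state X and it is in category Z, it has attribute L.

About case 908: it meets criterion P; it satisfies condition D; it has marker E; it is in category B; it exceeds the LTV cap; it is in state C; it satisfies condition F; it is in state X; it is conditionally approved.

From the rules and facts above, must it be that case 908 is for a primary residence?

Forward chaining from the given facts derives: is declined, is tagged J, has attribute T, satisfies condition K, has attribute L, is tagged N, has verified income, has marker Y, has a prior default.
Rules concluding "it is for a primary residence": R13 needs "it qualifies for the prime rate"; R19 needs "it is approved"; R26 needs "it is pre-approved"; R27 needs "it is tagged V" — none of these are established.

No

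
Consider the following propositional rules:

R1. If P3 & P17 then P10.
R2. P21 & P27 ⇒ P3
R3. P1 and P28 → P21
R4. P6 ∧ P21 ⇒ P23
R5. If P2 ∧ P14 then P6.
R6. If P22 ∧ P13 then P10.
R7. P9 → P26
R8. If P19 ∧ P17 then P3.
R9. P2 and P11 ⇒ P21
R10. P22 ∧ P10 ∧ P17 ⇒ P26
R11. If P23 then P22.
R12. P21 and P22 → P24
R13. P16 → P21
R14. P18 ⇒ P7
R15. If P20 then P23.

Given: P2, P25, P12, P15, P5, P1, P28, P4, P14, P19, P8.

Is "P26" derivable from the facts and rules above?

Forward chaining from the given facts derives: P21, P6, P23, P22, P24.
Rules concluding P26: R7 needs P9; R10 needs P10 — none of these are established.

No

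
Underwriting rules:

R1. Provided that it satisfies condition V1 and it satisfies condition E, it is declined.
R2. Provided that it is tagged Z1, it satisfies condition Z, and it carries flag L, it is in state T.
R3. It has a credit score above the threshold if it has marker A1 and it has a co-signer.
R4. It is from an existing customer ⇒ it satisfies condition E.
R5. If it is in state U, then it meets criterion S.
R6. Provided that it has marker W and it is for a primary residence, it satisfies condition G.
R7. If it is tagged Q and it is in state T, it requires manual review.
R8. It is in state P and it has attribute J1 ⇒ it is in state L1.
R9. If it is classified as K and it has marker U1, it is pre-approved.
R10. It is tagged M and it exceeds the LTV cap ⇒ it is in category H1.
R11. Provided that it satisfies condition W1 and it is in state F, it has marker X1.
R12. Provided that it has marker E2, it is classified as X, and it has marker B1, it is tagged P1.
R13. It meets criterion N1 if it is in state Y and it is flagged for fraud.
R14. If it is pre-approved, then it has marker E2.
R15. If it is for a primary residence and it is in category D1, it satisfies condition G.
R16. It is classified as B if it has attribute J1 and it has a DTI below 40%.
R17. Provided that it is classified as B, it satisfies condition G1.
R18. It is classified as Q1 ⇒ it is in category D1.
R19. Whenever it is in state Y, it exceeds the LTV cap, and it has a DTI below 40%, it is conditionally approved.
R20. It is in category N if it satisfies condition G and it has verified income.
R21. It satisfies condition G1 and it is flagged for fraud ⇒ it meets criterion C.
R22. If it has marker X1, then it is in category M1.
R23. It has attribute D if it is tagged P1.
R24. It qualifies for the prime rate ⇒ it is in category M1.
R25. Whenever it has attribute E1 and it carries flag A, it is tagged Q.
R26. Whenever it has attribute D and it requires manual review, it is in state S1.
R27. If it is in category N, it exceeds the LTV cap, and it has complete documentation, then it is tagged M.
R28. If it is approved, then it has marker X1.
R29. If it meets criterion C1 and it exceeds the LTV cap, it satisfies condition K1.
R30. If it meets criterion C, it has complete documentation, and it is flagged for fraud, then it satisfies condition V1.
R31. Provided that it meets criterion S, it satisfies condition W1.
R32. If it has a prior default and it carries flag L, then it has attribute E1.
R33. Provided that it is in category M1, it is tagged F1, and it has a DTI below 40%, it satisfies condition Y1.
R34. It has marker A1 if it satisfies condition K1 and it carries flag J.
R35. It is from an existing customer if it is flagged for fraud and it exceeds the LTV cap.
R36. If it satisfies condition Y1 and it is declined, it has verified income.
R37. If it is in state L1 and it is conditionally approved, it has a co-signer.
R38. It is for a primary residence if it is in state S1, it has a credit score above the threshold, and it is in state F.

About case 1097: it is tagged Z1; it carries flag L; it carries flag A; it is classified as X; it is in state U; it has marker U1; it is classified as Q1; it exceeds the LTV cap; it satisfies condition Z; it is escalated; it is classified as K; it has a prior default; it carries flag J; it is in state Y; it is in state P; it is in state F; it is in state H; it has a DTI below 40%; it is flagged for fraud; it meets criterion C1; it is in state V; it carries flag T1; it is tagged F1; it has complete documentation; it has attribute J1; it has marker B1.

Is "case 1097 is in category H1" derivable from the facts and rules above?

By R2 (it is tagged Z1, it satisfies condition Z, it carries flag L): it is in state T.
By R5 (it is in state U): it meets criterion S.
By R8 (it is in state P, it has attribute J1): it is in state L1.
By R9 (it is classified as K, it has marker U1): it is pre-approved.
By R14 (it is pre-approved): it has marker E2.
By R16 (it has attribute J1, it has a DTI below 40%): it is classified as B.
By R17 (it is classified as B): it satisfies condition G1.
By R18 (it is classified as Q1): it is in category D1.
By R19 (it is in state Y, it exceeds the LTV cap, it has a DTI below 40%): it is conditionally approved.
By R21 (it satisfies condition G1, it is flagged for fraud): it meets criterion C.
By R29 (it meets criterion C1, it exceeds the LTV cap): it satisfies condition K1.
By R30 (it meets criterion C, it has complete documentation, it is flagged for fraud): it satisfies condition V1.
By R31 (it meets criterion S): it satisfies condition W1.
By R32 (it has a prior default, it carries flag L): it has attribute E1.
By R34 (it satisfies condition K1, it carries flag J): it has marker A1.
By R35 (it is flagged for fraud, it exceeds the LTV cap): it is from an existing customer.
By R37 (it is in state L1, it is conditionally approved): it has a co-signer.
By R3 (it has marker A1, it has a co-signer): it has a credit score above the threshold.
By R4 (it is from an existing customer): it satisfies condition E.
By R11 (it satisfies condition W1, it is in state F): it has marker X1.
By R12 (it has marker E2, it is classified as X, it has marker B1): it is tagged P1.
By R22 (it has marker X1): it is in category M1.
By R23 (it is tagged P1): it has attribute D.
By R25 (it has attribute E1, it carries flag A): it is tagged Q.
By R33 (it is in category M1, it is tagged F1, it has a DTI below 40%): it satisfies condition Y1.
By R1 (it satisfies condition V1, it satisfies condition E): it is declined.
By R7 (it is tagged Q, it is in state T): it requires manual review.
By R26 (it has attribute D, it requires manual review): it is in state S1.
By R36 (it satisfies condition Y1, it is declined): it has verified income.
By R38 (it is in state S1, it has a credit score above the threshold, it is in state F): it is for a primary residence.
By R15 (it is for a primary residence, it is in category D1): it satisfies condition G.
By R20 (it satisfies condition G, it has verified income): it is in category N.
By R27 (it is in category N, it exceeds the LTV cap, it has complete documentation): it is tagged M.
By R10 (it is tagged M, it exceeds the LTV cap): it is in category H1.

Yes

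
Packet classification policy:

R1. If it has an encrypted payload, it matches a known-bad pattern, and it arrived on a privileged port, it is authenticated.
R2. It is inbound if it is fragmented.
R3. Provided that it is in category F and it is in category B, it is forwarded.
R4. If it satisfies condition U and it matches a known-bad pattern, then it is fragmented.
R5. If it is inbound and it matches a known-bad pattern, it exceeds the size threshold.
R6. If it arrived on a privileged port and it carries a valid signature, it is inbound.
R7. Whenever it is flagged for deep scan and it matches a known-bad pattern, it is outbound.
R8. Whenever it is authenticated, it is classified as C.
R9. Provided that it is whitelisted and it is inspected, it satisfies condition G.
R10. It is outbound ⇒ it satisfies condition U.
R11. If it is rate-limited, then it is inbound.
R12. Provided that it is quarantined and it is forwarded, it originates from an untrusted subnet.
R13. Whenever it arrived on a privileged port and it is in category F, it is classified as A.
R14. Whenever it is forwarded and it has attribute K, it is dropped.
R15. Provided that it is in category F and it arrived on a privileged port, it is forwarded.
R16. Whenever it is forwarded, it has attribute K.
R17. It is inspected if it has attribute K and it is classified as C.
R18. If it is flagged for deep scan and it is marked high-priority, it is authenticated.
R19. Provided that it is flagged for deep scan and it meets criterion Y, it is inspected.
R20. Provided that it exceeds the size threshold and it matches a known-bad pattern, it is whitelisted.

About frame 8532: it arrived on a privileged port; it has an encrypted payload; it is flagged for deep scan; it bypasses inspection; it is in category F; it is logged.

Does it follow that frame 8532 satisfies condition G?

No

Forward chaining from the given facts derives: is classified as A, is forwarded, has attribute K, is dropped.
The only rule concluding "it satisfies condition G" is R9, which needs "it is whitelisted"; that is never established.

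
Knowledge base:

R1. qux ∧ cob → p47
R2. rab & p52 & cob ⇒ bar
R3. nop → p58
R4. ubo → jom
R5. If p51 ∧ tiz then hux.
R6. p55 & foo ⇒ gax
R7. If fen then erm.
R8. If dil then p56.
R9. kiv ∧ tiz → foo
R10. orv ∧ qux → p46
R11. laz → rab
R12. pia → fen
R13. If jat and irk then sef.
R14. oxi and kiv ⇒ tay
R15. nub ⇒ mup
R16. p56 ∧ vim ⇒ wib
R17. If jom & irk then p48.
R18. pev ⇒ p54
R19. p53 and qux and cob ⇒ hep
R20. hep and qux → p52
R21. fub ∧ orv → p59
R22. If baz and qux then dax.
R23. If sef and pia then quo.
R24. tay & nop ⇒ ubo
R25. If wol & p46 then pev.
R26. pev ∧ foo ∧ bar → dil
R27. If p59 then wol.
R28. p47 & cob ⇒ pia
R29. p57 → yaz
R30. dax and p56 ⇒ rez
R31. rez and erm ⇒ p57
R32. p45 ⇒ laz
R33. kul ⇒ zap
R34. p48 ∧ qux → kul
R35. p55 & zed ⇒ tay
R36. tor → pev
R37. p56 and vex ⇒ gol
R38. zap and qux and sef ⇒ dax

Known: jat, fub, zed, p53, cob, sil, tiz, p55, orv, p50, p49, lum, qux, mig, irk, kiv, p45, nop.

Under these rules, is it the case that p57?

Yes

p47  (by R1: qux, cob)
foo  (by R9: kiv, tiz)
p46  (by R10: orv, qux)
sef  (by R13: jat, irk)
hep  (by R19: p53, qux, cob)
p52  (by R20: hep, qux)
p59  (by R21: fub, orv)
wol  (by R27: p59)
pia  (by R28: p47, cob)
laz  (by R32: p45)
tay  (by R35: p55, zed)
rab  (by R11: laz)
fen  (by R12: pia)
ubo  (by R24: tay, nop)
pev  (by R25: wol, p46)
bar  (by R2: rab, p52, cob)
jom  (by R4: ubo)
erm  (by R7: fen)
p48  (by R17: jom, irk)
dil  (by R26: pev, foo, bar)
kul  (by R34: p48, qux)
p56  (by R8: dil)
zap  (by R33: kul)
dax  (by R38: zap, qux, sef)
rez  (by R30: dax, p56)
p57  (by R31: rez, erm)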